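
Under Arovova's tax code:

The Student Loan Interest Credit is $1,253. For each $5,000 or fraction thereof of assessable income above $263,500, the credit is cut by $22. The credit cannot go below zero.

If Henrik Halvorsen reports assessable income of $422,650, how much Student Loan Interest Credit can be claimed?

$549

Student Loan Interest Credit: income exceeds $263,500 by $159,150, which is 32 full-or-partial $5,000 increments; reduction = 32 × $22 = $704, leaving $549.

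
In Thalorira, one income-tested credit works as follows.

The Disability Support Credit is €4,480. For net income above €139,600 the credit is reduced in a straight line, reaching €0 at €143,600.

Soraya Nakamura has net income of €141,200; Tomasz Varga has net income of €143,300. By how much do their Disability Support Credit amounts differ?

€2,352

Soraya (€141,200): Disability Support Credit: €141,200 is €1,600 into a €4,000 phase-out range, leaving 2,400/4,000 of the credit: €4,480 × 2,400/4,000 = €2,688.
Tomasz (€143,300): Disability Support Credit: €143,300 is €3,700 into a €4,000 phase-out range, leaving 300/4,000 of the credit: €4,480 × 300/4,000 = €336.
Difference: |€2,688 − €336| = €2,352.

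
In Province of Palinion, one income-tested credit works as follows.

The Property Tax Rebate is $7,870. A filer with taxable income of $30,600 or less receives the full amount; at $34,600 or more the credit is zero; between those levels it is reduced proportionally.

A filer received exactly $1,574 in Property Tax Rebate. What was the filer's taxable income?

$33,800

$1,574 is 1,574/7,870 of the full $7,870, so 6,296/7,870 of the $4,000 range has been used: income = $30,600 + $4,000 × 6,296/7,870 = $33,800.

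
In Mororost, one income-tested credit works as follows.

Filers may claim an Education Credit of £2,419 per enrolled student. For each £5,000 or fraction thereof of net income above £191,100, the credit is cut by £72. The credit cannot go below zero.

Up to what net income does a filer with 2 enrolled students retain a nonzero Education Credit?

£526,100

Full credit = 2 × £2,419 = £4,838.
After 67 increments the reduction is 67 × £72 = £4,824, leaving £14; one more increment wipes it out. Increment 67 ends at excess 67 × £5,000 = £335,000, so the highest qualifying income is £191,100 + £335,000 = £526,100.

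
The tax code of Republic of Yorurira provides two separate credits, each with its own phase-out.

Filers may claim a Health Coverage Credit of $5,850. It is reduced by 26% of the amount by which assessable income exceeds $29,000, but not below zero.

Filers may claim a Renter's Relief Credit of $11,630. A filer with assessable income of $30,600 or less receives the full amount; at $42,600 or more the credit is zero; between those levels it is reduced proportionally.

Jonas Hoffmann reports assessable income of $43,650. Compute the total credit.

Health Coverage Credit: 26% of the $14,650 excess over $29,000 is $3,809; credit = $5,850 − $3,809 = $2,041.
Renter's Relief Credit: $43,650 is at or above $42,600, so the credit is $0.
Total: $2,041 + $0 = $2,041.

$2,041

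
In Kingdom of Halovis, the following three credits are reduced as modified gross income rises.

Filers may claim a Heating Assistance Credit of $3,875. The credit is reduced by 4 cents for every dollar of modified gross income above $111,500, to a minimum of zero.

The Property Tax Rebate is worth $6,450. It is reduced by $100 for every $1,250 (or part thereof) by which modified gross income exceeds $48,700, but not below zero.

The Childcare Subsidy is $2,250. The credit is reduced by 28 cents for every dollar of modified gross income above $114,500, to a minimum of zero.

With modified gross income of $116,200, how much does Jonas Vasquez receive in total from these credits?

Heating Assistance Credit: 4% of the $4,700 excess over $111,500 is $188; credit = $3,875 − $188 = $3,687.
Property Tax Rebate: income exceeds $48,700 by $67,500, which is 54 full-or-partial $1,250 increments; reduction = 54 × $100 = $5,400, leaving $1,050.
Childcare Subsidy: 28% of the $1,700 excess over $114,500 is $476; credit = $2,250 − $476 = $1,774.
Total: $3,687 + $1,050 + $1,774 = $6,511.

$6,511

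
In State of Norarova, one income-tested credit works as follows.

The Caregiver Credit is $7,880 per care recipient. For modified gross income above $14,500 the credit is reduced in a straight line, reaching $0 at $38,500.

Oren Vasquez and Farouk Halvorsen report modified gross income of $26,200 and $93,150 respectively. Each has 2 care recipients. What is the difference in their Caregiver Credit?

$8,077

Oren ($26,200): Caregiver Credit: base = 2 × $7,880 = $15,760. $26,200 is $11,700 into a $24,000 phase-out range, leaving 12,300/24,000 of the credit: $15,760 × 12,300/24,000 = $8,077.
Farouk ($93,150): Caregiver Credit: base = 2 × $7,880 = $15,760. $93,150 is at or above $38,500, so the credit is $0.
Difference: |$8,077 − $0| = $8,077.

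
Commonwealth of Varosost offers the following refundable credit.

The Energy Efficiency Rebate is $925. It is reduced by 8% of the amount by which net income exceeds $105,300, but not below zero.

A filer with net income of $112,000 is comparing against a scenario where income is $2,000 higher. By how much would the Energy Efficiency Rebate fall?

At $112,000 — 8% of the $6,700 excess over $105,300 is $536; credit = $925 − $536 = $389.
At $114,000 — 8% of the $8,700 excess over $105,300 is $696; credit = $925 − $696 = $229.
Lost: $389 − $229 = $160.

$160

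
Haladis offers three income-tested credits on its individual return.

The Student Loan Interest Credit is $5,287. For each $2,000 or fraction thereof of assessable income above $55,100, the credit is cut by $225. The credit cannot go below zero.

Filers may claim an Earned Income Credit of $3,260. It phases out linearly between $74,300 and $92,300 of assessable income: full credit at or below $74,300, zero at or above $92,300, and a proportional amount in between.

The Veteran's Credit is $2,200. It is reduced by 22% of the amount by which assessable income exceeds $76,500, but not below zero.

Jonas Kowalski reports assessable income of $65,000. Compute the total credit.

Student Loan Interest Credit: income exceeds $55,100 by $9,900, which is 5 full-or-partial $2,000 increments; reduction = 5 × $225 = $1,125, leaving $4,162.
Earned Income Credit: $65,000 is at or below the $74,300 threshold, so the full $3,260 applies.
Veteran's Credit: $65,000 is at or below the $76,500 threshold, so the full $2,200 applies.
Total: $4,162 + $3,260 + $2,200 = $9,622.

$9,622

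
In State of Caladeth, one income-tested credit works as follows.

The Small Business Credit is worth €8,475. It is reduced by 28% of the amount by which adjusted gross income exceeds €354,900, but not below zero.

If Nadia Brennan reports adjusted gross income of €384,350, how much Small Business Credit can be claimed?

Small Business Credit: 28% of the €29,450 excess over €354,900 is €8,246; credit = €8,475 − €8,246 = €229.

€229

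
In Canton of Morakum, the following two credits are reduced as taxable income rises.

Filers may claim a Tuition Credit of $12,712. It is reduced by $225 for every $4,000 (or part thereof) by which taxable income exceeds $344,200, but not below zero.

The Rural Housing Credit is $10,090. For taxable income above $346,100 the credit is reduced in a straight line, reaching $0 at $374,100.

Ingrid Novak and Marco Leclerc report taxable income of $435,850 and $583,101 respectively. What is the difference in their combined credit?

Ingrid ($435,850): Tuition Credit: income exceeds $344,200 by $91,650, which is 23 full-or-partial $4,000 increments; reduction = 23 × $225 = $5,175, leaving $7,537. Rural Housing Credit: $435,850 is at or above $374,100, so the credit is $0. total $7,537 + $0 = $7,537
Marco ($583,101): Tuition Credit: income exceeds $344,200 by $238,901 → 60 increments × $225 = $13,500 ≥ base, so the credit is $0. Rural Housing Credit: $583,101 is at or above $374,100, so the credit is $0. total $0 + $0 = $0
Difference: |$7,537 − $0| = $7,537.

$7,537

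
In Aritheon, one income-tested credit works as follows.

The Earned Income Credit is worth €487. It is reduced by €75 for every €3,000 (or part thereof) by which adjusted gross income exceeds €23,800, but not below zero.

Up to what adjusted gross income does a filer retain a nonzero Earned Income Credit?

After 6 increments the reduction is 6 × €75 = €450, leaving €37; one more increment wipes it out. Increment 6 ends at excess 6 × €3,000 = €18,000, so the highest qualifying income is €23,800 + €18,000 = €41,800.

€41,800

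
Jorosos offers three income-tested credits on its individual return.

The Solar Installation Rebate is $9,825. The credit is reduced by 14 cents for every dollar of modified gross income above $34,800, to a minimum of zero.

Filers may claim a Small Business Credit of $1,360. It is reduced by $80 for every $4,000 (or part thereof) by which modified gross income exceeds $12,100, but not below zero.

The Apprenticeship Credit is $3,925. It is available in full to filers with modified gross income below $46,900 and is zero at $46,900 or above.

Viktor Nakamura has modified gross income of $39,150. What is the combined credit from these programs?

Solar Installation Rebate: 14% of the $4,350 excess over $34,800 is $609; credit = $9,825 − $609 = $9,216.
Small Business Credit: income exceeds $12,100 by $27,050, which is 7 full-or-partial $4,000 increments; reduction = 7 × $80 = $560, leaving $800.
Apprenticeship Credit: $39,150 is below the $46,900 cutoff, so the full $3,925 applies.
Total: $9,216 + $800 + $3,925 = $13,941.

$13,941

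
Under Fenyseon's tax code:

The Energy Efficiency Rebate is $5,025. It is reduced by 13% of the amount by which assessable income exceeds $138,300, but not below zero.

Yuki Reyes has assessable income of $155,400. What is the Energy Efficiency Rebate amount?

$2,802

Energy Efficiency Rebate: 13% of the $17,100 excess over $138,300 is $2,223; credit = $5,025 − $2,223 = $2,802.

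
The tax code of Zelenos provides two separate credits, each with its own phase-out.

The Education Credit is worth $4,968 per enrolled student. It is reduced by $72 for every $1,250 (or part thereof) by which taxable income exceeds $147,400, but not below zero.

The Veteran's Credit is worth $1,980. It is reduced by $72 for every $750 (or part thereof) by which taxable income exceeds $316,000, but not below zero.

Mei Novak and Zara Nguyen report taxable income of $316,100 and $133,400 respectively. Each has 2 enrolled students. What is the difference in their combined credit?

$9,792

Mei ($316,100): Education Credit: base = 2 × $4,968 = $9,936. income exceeds $147,400 by $168,700, which is 135 full-or-partial $1,250 increments; reduction = 135 × $72 = $9,720, leaving $216. Veteran's Credit: income exceeds $316,000 by $100, which is 1 full-or-partial $750 increment; reduction = 1 × $72 = $72, leaving $1,908. total $216 + $1,908 = $2,124
Zara ($133,400): Education Credit: base = 2 × $4,968 = $9,936. $133,400 is at or below the $147,400 threshold, so the full $9,936 applies. Veteran's Credit: $133,400 is at or below the $316,000 threshold, so the full $1,980 applies. total $9,936 + $1,980 = $11,916
Difference: |$2,124 − $11,916| = $9,792.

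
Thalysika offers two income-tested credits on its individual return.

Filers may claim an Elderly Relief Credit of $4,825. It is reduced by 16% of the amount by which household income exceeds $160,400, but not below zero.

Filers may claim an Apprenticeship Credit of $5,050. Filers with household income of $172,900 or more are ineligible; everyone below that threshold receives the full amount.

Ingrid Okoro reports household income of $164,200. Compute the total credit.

Elderly Relief Credit: 16% of the $3,800 excess over $160,400 is $608; credit = $4,825 − $608 = $4,217.
Apprenticeship Credit: $164,200 is below the $172,900 cutoff, so the full $5,050 applies.
Total: $4,217 + $5,050 = $9,267.

$9,267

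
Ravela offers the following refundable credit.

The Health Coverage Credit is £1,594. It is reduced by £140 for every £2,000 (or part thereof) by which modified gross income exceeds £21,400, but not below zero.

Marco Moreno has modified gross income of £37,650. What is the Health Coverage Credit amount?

£334

Health Coverage Credit: income exceeds £21,400 by £16,250, which is 9 full-or-partial £2,000 increments; reduction = 9 × £140 = £1,260, leaving £334.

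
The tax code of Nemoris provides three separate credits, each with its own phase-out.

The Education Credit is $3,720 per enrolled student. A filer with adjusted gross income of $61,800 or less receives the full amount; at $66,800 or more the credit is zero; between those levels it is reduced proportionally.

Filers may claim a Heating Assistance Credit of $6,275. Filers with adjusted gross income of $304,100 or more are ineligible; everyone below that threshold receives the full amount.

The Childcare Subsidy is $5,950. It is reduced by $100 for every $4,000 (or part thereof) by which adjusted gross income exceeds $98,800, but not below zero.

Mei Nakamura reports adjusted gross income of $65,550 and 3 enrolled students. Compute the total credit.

$15,015

Education Credit: base = 3 × $3,720 = $11,160. $65,550 is $3,750 into a $5,000 phase-out range, leaving 1,250/5,000 of the credit: $11,160 × 1,250/5,000 = $2,790.
Heating Assistance Credit: $65,550 is below the $304,100 cutoff, so the full $6,275 applies.
Childcare Subsidy: $65,550 is at or below the $98,800 threshold, so the full $5,950 applies.
Total: $2,790 + $6,275 + $5,950 = $15,015.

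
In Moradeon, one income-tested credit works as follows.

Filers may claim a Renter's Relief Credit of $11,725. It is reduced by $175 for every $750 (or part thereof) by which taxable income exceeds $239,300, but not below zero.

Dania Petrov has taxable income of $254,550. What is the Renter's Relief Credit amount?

$8,050

Renter's Relief Credit: income exceeds $239,300 by $15,250, which is 21 full-or-partial $750 increments; reduction = 21 × $175 = $3,675, leaving $8,050.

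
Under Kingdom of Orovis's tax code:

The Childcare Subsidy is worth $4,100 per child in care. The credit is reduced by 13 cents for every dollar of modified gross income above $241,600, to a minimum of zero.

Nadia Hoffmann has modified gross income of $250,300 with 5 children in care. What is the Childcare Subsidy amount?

Childcare Subsidy: base = 5 × $4,100 = $20,500. 13% of the $8,700 excess over $241,600 is $1,131; credit = $20,500 − $1,131 = $19,369.

$19,369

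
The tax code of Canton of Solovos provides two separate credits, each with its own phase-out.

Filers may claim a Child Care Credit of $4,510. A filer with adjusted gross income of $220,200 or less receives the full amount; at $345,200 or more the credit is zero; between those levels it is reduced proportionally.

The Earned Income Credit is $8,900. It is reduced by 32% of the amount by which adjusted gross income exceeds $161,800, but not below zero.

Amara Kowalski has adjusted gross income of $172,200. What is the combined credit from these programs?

$10,082

Child Care Credit: $172,200 is at or below the $220,200 threshold, so the full $4,510 applies.
Earned Income Credit: 32% of the $10,400 excess over $161,800 is $3,328; credit = $8,900 − $3,328 = $5,572.
Total: $4,510 + $5,572 = $10,082.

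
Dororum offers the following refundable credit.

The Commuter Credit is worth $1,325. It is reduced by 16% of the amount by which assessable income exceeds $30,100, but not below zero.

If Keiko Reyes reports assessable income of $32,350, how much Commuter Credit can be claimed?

$965

Commuter Credit: 16% of the $2,250 excess over $30,100 is $360; credit = $1,325 − $360 = $965.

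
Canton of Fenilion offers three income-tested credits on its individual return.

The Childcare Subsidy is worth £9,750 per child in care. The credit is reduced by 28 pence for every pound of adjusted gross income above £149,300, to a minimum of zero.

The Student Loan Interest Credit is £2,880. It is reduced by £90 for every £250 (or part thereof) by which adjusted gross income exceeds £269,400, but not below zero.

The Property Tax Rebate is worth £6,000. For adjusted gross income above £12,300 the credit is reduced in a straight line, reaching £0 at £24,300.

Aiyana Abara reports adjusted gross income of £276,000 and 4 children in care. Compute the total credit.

Childcare Subsidy: base = 4 × £9,750 = £39,000. 28% of the £126,700 excess over £149,300 is £35,476; credit = £39,000 − £35,476 = £3,524.
Student Loan Interest Credit: income exceeds £269,400 by £6,600, which is 27 full-or-partial £250 increments; reduction = 27 × £90 = £2,430, leaving £450.
Property Tax Rebate: £276,000 is at or above £24,300, so the credit is £0.
Total: £3,524 + £450 + £0 = £3,974.

£3,974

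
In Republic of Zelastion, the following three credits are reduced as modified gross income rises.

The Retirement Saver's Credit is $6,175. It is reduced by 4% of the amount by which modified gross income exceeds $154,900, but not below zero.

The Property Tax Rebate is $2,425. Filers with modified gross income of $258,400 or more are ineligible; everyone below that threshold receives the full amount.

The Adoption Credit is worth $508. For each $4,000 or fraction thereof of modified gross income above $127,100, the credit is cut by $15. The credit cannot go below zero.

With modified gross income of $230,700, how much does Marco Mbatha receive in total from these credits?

$5,686

Retirement Saver's Credit: 4% of the $75,800 excess over $154,900 is $3,032; credit = $6,175 − $3,032 = $3,143.
Property Tax Rebate: $230,700 is below the $258,400 cutoff, so the full $2,425 applies.
Adoption Credit: income exceeds $127,100 by $103,600, which is 26 full-or-partial $4,000 increments; reduction = 26 × $15 = $390, leaving $118.
Total: $3,143 + $2,425 + $118 = $5,686.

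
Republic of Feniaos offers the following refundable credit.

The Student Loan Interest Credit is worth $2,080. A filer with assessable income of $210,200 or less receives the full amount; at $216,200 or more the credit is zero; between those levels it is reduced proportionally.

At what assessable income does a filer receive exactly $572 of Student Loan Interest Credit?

$214,550

$572 is 572/2,080 of the full $2,080, so 1,508/2,080 of the $6,000 range has been used: income = $210,200 + $6,000 × 1,508/2,080 = $214,550.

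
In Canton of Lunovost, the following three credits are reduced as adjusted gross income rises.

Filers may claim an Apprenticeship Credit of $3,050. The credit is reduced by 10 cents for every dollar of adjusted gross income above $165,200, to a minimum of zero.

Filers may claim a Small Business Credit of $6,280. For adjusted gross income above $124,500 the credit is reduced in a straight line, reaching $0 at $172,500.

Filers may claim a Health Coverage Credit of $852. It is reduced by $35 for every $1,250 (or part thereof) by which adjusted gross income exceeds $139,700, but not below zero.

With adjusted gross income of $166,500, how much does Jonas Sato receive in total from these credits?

$3,787

Apprenticeship Credit: 10% of the $1,300 excess over $165,200 is $130; credit = $3,050 − $130 = $2,920.
Small Business Credit: $166,500 is $42,000 into a $48,000 phase-out range, leaving 6,000/48,000 of the credit: $6,280 × 6,000/48,000 = $785.
Health Coverage Credit: income exceeds $139,700 by $26,800, which is 22 full-or-partial $1,250 increments; reduction = 22 × $35 = $770, leaving $82.
Total: $2,920 + $785 + $82 = $3,787.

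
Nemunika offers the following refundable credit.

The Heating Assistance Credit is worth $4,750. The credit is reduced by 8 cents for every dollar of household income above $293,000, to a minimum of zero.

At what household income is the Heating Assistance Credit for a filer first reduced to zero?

The credit falls by 8% of each dollar above $293,000, so it reaches zero when the excess is $4,750 / 8% = $59,375: income = $293,000 + $59,375 = $352,375.

$352,375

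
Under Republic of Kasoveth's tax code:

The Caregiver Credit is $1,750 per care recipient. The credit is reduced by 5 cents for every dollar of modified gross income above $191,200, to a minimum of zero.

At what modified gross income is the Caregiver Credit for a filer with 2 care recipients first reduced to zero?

Full credit = 2 × $1,750 = $3,500.
The credit falls by 5% of each dollar above $191,200, so it reaches zero when the excess is $3,500 / 5% = $70,000: income = $191,200 + $70,000 = $261,200.

$261,200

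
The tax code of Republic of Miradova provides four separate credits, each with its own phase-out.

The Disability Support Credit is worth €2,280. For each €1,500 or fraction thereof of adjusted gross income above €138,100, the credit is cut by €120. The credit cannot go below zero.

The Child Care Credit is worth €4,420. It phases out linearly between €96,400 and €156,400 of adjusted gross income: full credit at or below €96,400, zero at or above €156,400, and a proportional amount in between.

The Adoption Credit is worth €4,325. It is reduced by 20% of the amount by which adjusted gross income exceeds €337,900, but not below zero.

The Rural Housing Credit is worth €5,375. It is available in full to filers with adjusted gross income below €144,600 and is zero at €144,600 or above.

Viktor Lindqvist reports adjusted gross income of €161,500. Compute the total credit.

Disability Support Credit: income exceeds €138,100 by €23,400, which is 16 full-or-partial €1,500 increments; reduction = 16 × €120 = €1,920, leaving €360.
Child Care Credit: €161,500 is at or above €156,400, so the credit is €0.
Adoption Credit: €161,500 is at or below the €337,900 threshold, so the full €4,325 applies.
Rural Housing Credit: €161,500 meets or exceeds the €144,600 cutoff, so the credit is €0.
Total: €360 + €0 + €4,325 + €0 = €4,685.

€4,685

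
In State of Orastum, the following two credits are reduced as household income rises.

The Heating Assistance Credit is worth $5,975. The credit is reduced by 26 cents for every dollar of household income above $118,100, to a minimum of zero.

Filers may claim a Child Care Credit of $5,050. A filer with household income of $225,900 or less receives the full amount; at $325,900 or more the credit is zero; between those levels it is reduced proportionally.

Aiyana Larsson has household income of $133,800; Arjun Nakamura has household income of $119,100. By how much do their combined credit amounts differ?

$3,822

Aiyana ($133,800): Heating Assistance Credit: 26% of the $15,700 excess over $118,100 is $4,082; credit = $5,975 − $4,082 = $1,893. Child Care Credit: $133,800 is at or below the $225,900 threshold, so the full $5,050 applies. total $1,893 + $5,050 = $6,943
Arjun ($119,100): Heating Assistance Credit: 26% of the $1,000 excess over $118,100 is $260; credit = $5,975 − $260 = $5,715. Child Care Credit: $119,100 is at or below the $225,900 threshold, so the full $5,050 applies. total $5,715 + $5,050 = $10,765
Difference: |$6,943 − $10,765| = $3,822.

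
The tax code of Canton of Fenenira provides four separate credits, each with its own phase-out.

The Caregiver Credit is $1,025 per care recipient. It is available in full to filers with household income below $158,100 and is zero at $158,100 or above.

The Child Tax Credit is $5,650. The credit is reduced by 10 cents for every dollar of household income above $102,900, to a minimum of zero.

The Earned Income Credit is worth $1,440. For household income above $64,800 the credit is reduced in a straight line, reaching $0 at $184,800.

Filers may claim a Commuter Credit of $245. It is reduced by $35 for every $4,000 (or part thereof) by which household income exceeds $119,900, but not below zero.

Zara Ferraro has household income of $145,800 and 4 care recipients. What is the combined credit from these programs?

$5,928

Caregiver Credit: base = 4 × $1,025 = $4,100. $145,800 is below the $158,100 cutoff, so the full $4,100 applies.
Child Tax Credit: 10% of the $42,900 excess over $102,900 is $4,290; credit = $5,650 − $4,290 = $1,360.
Earned Income Credit: $145,800 is $81,000 into a $120,000 phase-out range, leaving 39,000/120,000 of the credit: $1,440 × 39,000/120,000 = $468.
Commuter Credit: income exceeds $119,900 by $25,900 → 7 increments × $35 = $245 ≥ base, so the credit is $0.
Total: $4,100 + $1,360 + $468 + $0 = $5,928.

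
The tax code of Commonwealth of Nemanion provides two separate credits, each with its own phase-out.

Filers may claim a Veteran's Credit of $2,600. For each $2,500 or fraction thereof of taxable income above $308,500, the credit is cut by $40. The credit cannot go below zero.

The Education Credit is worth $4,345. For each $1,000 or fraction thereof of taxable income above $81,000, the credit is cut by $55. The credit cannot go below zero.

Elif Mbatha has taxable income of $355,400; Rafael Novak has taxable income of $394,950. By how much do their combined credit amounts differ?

$640

Elif ($355,400): Veteran's Credit: income exceeds $308,500 by $46,900, which is 19 full-or-partial $2,500 increments; reduction = 19 × $40 = $760, leaving $1,840. Education Credit: income exceeds $81,000 by $274,400 → 275 increments × $55 = $15,125 ≥ base, so the credit is $0. total $1,840 + $0 = $1,840
Rafael ($394,950): Veteran's Credit: income exceeds $308,500 by $86,450, which is 35 full-or-partial $2,500 increments; reduction = 35 × $40 = $1,400, leaving $1,200. Education Credit: income exceeds $81,000 by $313,950 → 314 increments × $55 = $17,270 ≥ base, so the credit is $0. total $1,200 + $0 = $1,200
Difference: |$1,840 − $1,200| = $640.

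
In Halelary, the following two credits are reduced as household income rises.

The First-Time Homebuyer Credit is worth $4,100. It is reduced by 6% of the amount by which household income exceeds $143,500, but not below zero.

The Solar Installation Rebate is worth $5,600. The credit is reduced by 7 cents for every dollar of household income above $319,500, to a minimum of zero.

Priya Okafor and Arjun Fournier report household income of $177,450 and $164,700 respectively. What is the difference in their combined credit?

$765

Priya ($177,450): First-Time Homebuyer Credit: 6% of the $33,950 excess over $143,500 is $2,037; credit = $4,100 − $2,037 = $2,063. Solar Installation Rebate: $177,450 is at or below the $319,500 threshold, so the full $5,600 applies. total $2,063 + $5,600 = $7,663
Arjun ($164,700): First-Time Homebuyer Credit: 6% of the $21,200 excess over $143,500 is $1,272; credit = $4,100 − $1,272 = $2,828. Solar Installation Rebate: $164,700 is at or below the $319,500 threshold, so the full $5,600 applies. total $2,828 + $5,600 = $8,428
Difference: |$7,663 − $8,428| = $765.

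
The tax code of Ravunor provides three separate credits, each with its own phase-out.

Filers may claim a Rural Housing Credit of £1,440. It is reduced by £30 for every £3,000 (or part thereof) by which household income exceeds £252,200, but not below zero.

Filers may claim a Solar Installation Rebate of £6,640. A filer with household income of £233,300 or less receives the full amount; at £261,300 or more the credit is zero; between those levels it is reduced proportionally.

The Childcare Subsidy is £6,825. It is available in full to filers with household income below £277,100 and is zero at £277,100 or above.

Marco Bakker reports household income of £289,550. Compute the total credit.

Rural Housing Credit: income exceeds £252,200 by £37,350, which is 13 full-or-partial £3,000 increments; reduction = 13 × £30 = £390, leaving £1,050.
Solar Installation Rebate: £289,550 is at or above £261,300, so the credit is £0.
Childcare Subsidy: £289,550 meets or exceeds the £277,100 cutoff, so the credit is £0.
Total: £1,050 + £0 + £0 = £1,050.

£1,050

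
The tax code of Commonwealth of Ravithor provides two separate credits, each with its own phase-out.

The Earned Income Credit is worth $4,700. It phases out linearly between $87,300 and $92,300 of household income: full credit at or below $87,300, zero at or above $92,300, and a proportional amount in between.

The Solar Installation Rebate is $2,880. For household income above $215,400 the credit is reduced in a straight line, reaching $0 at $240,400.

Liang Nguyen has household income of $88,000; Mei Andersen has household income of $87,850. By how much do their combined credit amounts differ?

Liang ($88,000): Earned Income Credit: $88,000 is $700 into a $5,000 phase-out range, leaving 4,300/5,000 of the credit: $4,700 × 4,300/5,000 = $4,042. Solar Installation Rebate: $88,000 is at or below the $215,400 threshold, so the full $2,880 applies. total $4,042 + $2,880 = $6,922
Mei ($87,850): Earned Income Credit: $87,850 is $550 into a $5,000 phase-out range, leaving 4,450/5,000 of the credit: $4,700 × 4,450/5,000 = $4,183. Solar Installation Rebate: $87,850 is at or below the $215,400 threshold, so the full $2,880 applies. total $4,183 + $2,880 = $7,063
Difference: |$6,922 − $7,063| = $141.

$141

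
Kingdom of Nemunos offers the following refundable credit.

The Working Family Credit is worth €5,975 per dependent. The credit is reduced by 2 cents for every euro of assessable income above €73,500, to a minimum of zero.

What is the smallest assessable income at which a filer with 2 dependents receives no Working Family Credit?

Full credit = 2 × €5,975 = €11,950.
The credit falls by 2% of each euro above €73,500, so it reaches zero when the excess is €11,950 / 2% = €597,500: income = €73,500 + €597,500 = €671,000.

€671,000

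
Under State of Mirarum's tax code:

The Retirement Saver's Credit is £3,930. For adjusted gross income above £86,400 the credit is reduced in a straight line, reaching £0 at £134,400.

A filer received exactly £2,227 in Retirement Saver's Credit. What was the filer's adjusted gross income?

£2,227 is 2,227/3,930 of the full £3,930, so 1,703/3,930 of the £48,000 range has been used: income = £86,400 + £48,000 × 1,703/3,930 = £107,200.

£107,200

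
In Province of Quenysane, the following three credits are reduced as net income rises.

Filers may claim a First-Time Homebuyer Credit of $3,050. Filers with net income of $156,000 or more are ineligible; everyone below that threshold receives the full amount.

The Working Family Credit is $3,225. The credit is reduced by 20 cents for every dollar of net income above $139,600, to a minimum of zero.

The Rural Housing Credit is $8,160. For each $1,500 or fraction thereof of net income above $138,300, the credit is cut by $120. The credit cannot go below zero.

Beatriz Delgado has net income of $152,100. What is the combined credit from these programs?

First-Time Homebuyer Credit: $152,100 is below the $156,000 cutoff, so the full $3,050 applies.
Working Family Credit: 20% of the $12,500 excess over $139,600 is $2,500; credit = $3,225 − $2,500 = $725.
Rural Housing Credit: income exceeds $138,300 by $13,800, which is 10 full-or-partial $1,500 increments; reduction = 10 × $120 = $1,200, leaving $6,960.
Total: $3,050 + $725 + $6,960 = $10,735.

$10,735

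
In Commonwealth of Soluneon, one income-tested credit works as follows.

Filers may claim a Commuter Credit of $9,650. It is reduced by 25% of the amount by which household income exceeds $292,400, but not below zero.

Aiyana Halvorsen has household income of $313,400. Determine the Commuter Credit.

Commuter Credit: 25% of the $21,000 excess over $292,400 is $5,250; credit = $9,650 − $5,250 = $4,400.

$4,400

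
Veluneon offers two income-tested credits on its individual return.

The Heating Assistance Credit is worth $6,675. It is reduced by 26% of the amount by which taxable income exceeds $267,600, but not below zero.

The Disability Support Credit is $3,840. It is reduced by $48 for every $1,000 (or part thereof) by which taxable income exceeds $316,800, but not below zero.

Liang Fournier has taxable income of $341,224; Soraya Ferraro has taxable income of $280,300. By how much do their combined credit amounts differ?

$4,573

Liang ($341,224): Heating Assistance Credit: 26% of the $73,624 excess over $267,600 is $19,142.24 ≥ base, so the credit is $0. Disability Support Credit: income exceeds $316,800 by $24,424, which is 25 full-or-partial $1,000 increments; reduction = 25 × $48 = $1,200, leaving $2,640. total $0 + $2,640 = $2,640
Soraya ($280,300): Heating Assistance Credit: 26% of the $12,700 excess over $267,600 is $3,302; credit = $6,675 − $3,302 = $3,373. Disability Support Credit: $280,300 is at or below the $316,800 threshold, so the full $3,840 applies. total $3,373 + $3,840 = $7,213
Difference: |$2,640 − $7,213| = $4,573.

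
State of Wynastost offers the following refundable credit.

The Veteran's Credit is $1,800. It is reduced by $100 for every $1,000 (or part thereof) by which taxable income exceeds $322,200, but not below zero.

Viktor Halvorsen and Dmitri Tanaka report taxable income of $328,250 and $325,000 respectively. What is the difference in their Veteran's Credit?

Viktor ($328,250): Veteran's Credit: income exceeds $322,200 by $6,050, which is 7 full-or-partial $1,000 increments; reduction = 7 × $100 = $700, leaving $1,100.
Dmitri ($325,000): Veteran's Credit: income exceeds $322,200 by $2,800, which is 3 full-or-partial $1,000 increments; reduction = 3 × $100 = $300, leaving $1,500.
Difference: |$1,100 − $1,500| = $400.

$400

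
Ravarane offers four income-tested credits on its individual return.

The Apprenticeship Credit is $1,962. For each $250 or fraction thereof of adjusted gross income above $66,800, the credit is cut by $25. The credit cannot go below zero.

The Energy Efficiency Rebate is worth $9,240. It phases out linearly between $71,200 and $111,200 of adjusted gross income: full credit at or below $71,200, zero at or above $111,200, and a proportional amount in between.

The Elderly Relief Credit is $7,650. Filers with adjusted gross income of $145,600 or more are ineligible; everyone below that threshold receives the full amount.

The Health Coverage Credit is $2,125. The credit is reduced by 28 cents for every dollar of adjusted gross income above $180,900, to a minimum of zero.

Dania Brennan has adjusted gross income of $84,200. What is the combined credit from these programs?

$16,224

Apprenticeship Credit: income exceeds $66,800 by $17,400, which is 70 full-or-partial $250 increments; reduction = 70 × $25 = $1,750, leaving $212.
Energy Efficiency Rebate: $84,200 is $13,000 into a $40,000 phase-out range, leaving 27,000/40,000 of the credit: $9,240 × 27,000/40,000 = $6,237.
Elderly Relief Credit: $84,200 is below the $145,600 cutoff, so the full $7,650 applies.
Health Coverage Credit: $84,200 is at or below the $180,900 threshold, so the full $2,125 applies.
Total: $212 + $6,237 + $7,650 + $2,125 = $16,224.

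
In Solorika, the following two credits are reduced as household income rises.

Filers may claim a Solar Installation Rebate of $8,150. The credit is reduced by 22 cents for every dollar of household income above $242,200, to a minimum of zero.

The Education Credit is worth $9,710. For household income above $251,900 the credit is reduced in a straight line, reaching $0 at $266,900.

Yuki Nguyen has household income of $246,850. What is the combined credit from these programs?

Solar Installation Rebate: 22% of the $4,650 excess over $242,200 is $1,023; credit = $8,150 − $1,023 = $7,127.
Education Credit: $246,850 is at or below the $251,900 threshold, so the full $9,710 applies.
Total: $7,127 + $9,710 = $16,837.

$16,837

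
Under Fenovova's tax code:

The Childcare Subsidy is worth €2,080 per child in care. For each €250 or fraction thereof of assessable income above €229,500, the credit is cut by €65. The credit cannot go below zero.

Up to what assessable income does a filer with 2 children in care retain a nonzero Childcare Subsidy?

€245,250

Full credit = 2 × €2,080 = €4,160.
After 63 increments the reduction is 63 × €65 = €4,095, leaving €65; one more increment wipes it out. Increment 63 ends at excess 63 × €250 = €15,750, so the highest qualifying income is €229,500 + €15,750 = €245,250.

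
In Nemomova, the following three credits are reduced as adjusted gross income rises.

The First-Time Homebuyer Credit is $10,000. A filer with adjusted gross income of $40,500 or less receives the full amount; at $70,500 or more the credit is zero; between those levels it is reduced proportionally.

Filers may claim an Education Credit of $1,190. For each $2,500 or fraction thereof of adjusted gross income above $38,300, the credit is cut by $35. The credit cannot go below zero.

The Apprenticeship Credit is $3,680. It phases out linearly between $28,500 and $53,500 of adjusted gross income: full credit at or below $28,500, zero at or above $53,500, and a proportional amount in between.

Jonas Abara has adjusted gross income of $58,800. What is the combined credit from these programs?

First-Time Homebuyer Credit: $58,800 is $18,300 into a $30,000 phase-out range, leaving 11,700/30,000 of the credit: $10,000 × 11,700/30,000 = $3,900.
Education Credit: income exceeds $38,300 by $20,500, which is 9 full-or-partial $2,500 increments; reduction = 9 × $35 = $315, leaving $875.
Apprenticeship Credit: $58,800 is at or above $53,500, so the credit is $0.
Total: $3,900 + $875 + $0 = $4,775.

$4,775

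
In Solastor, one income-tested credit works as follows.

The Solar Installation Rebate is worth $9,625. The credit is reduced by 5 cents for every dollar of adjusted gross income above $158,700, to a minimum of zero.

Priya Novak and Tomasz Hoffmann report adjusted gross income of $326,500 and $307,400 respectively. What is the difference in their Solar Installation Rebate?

Priya ($326,500): Solar Installation Rebate: 5% of the $167,800 excess over $158,700 is $8,390; credit = $9,625 − $8,390 = $1,235.
Tomasz ($307,400): Solar Installation Rebate: 5% of the $148,700 excess over $158,700 is $7,435; credit = $9,625 − $7,435 = $2,190.
Difference: |$1,235 − $2,190| = $955.

$955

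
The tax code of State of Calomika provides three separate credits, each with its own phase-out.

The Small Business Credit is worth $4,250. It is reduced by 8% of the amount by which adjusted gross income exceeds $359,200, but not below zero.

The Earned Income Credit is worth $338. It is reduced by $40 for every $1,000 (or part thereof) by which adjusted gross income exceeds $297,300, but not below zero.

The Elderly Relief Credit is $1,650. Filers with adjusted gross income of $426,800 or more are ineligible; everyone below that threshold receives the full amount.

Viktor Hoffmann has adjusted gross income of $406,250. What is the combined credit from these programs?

$2,136

Small Business Credit: 8% of the $47,050 excess over $359,200 is $3,764; credit = $4,250 − $3,764 = $486.
Earned Income Credit: income exceeds $297,300 by $108,950 → 109 increments × $40 = $4,360 ≥ base, so the credit is $0.
Elderly Relief Credit: $406,250 is below the $426,800 cutoff, so the full $1,650 applies.
Total: $486 + $0 + $1,650 = $2,136.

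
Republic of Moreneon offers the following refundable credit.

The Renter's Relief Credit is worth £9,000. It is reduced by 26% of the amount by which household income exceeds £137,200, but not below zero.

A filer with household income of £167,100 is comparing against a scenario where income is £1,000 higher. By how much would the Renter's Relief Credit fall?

At £167,100 — 26% of the £29,900 excess over £137,200 is £7,774; credit = £9,000 − £7,774 = £1,226.
At £168,100 — 26% of the £30,900 excess over £137,200 is £8,034; credit = £9,000 − £8,034 = £966.
Lost: £1,226 − £966 = £260.

£260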